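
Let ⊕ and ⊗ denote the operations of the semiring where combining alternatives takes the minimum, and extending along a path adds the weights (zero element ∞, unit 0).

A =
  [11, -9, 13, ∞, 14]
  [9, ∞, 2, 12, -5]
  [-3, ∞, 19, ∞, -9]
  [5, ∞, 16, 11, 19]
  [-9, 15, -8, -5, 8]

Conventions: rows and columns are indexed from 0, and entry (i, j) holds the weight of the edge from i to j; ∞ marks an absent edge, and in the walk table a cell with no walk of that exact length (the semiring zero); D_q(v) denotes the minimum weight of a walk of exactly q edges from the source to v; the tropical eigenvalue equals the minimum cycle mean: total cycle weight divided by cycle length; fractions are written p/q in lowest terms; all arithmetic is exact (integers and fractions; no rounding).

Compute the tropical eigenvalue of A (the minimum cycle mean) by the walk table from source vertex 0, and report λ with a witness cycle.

q=0: [0, ∞, ∞, ∞, ∞]
q=1: [11, -9, 13, ∞, 14]
q=2: [0, 2, -7, 3, -14]
q=3: [-23, -9, -22, -19, -16]
q=4: [-25, -32, -24, -21, -31]
q=5: [-40, -34, -39, -36, -37]
Optimal cycle mean attained by: cycle 2->4->2, total (-9) + (-8), length 2.
Answer: λ = -17/2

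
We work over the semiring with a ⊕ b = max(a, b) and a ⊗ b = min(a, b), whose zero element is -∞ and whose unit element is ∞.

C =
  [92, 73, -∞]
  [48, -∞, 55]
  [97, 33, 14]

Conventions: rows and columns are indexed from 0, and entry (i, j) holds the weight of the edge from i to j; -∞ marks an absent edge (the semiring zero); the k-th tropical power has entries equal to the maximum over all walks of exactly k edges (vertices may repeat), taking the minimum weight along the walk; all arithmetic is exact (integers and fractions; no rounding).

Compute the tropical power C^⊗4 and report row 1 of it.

C^⊗2:
  [92, 73, 55]
  [55, 48, 14]
  [92, 73, 33]
C^⊗3:
  [92, 73, 55]
  [55, 55, 48]
  [92, 73, 55]
C^⊗4:
  [92, 73, 55]
  [55, 55, 55]
  [92, 73, 55]
Answer: row 1 of C^⊗4 = [55, 55, 55]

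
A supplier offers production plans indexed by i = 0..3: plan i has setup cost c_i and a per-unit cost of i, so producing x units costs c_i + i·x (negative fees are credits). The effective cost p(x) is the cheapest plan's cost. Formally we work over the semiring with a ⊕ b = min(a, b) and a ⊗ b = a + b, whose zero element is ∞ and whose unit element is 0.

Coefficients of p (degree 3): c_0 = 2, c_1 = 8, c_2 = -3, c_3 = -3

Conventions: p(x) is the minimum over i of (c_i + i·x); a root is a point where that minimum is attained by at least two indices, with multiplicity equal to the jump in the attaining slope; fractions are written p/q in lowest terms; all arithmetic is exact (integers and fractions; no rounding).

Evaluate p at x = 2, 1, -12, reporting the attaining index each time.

p(2) = min(2+0·2=2, 8+1·2=10, -3+2·2=1, -3+3·2=3) = 1 (attained by i=2)
p(1) = min(2+0·1=2, 8+1·1=9, -3+2·1=-1, -3+3·1=0) = -1 (attained by i=2)
p(-12) = min(2+0·(-12)=2, 8+1·(-12)=-4, -3+2·(-12)=-27, -3+3·(-12)=-39) = -39 (attained by i=3)
Answer: p(2) = 1; p(1) = -1; p(-12) = -39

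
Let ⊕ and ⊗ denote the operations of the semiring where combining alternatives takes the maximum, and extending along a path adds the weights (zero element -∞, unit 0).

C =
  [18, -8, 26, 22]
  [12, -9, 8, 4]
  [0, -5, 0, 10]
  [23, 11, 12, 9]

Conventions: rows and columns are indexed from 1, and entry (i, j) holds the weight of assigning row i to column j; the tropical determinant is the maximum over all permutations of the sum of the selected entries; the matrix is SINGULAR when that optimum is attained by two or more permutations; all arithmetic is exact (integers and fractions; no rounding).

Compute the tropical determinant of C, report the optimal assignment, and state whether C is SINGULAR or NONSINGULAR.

σ = (1, 2, 3, 4): 18 + (-9) + 0 + 9 = 18
σ = (1, 2, 4, 3): 18 + (-9) + 10 + 12 = 31
σ = (1, 3, 2, 4): 18 + 8 + (-5) + 9 = 30
σ = (1, 3, 4, 2): 18 + 8 + 10 + 11 = 47
σ = (1, 4, 2, 3): 18 + 4 + (-5) + 12 = 29
σ = (1, 4, 3, 2): 18 + 4 + 0 + 11 = 33
σ = (2, 1, 3, 4): (-8) + 12 + 0 + 9 = 13
σ = (2, 1, 4, 3): (-8) + 12 + 10 + 12 = 26
σ = (2, 3, 1, 4): (-8) + 8 + 0 + 9 = 9
σ = (2, 3, 4, 1): (-8) + 8 + 10 + 23 = 33
σ = (2, 4, 1, 3): (-8) + 4 + 0 + 12 = 8
σ = (2, 4, 3, 1): (-8) + 4 + 0 + 23 = 19
σ = (3, 1, 2, 4): 26 + 12 + (-5) + 9 = 42
σ = (3, 1, 4, 2): 26 + 12 + 10 + 11 = 59
σ = (3, 2, 1, 4): 26 + (-9) + 0 + 9 = 26
σ = (3, 2, 4, 1): 26 + (-9) + 10 + 23 = 50
σ = (3, 4, 1, 2): 26 + 4 + 0 + 11 = 41
σ = (3, 4, 2, 1): 26 + 4 + (-5) + 23 = 48
σ = (4, 1, 2, 3): 22 + 12 + (-5) + 12 = 41
σ = (4, 1, 3, 2): 22 + 12 + 0 + 11 = 45
σ = (4, 2, 1, 3): 22 + (-9) + 0 + 12 = 25
σ = (4, 2, 3, 1): 22 + (-9) + 0 + 23 = 36
σ = (4, 3, 1, 2): 22 + 8 + 0 + 11 = 41
σ = (4, 3, 2, 1): 22 + 8 + (-5) + 23 = 48
Optimal value attained by: σ = (3, 1, 4, 2).
Answer: det⊕(C) = 59; verdict: NONSINGULAR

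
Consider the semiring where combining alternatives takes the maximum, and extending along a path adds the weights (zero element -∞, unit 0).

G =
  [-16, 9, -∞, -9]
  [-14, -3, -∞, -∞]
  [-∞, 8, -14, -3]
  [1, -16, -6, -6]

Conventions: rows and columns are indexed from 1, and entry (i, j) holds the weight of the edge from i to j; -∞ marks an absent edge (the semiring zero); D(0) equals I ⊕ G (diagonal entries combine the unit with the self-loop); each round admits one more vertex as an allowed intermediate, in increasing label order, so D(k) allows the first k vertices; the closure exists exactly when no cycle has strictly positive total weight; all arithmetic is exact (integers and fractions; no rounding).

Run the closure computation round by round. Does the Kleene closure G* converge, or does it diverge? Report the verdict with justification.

D(0):
  [0, 9, -∞, -9]
  [-14, 0, -∞, -∞]
  [-∞, 8, 0, -3]
  [1, -16, -6, 0]
D(1):
  [0, 9, -∞, -9]
  [-14, 0, -∞, -23]
  [-∞, 8, 0, -3]
  [1, 10, -6, 0]
D(2):
  [0, 9, -∞, -9]
  [-14, 0, -∞, -23]
  [-6, 8, 0, -3]
  [1, 10, -6, 0]
D(3):
  [0, 9, -∞, -9]
  [-14, 0, -∞, -23]
  [-6, 8, 0, -3]
  [1, 10, -6, 0]
D(4):
  [0, 9, -15, -9]
  [-14, 0, -29, -23]
  [-2, 8, 0, -3]
  [1, 10, -6, 0]
Key observation: every diagonal entry stays at the unit through all rounds, so no improving cycle exists.
Answer: CONVERGES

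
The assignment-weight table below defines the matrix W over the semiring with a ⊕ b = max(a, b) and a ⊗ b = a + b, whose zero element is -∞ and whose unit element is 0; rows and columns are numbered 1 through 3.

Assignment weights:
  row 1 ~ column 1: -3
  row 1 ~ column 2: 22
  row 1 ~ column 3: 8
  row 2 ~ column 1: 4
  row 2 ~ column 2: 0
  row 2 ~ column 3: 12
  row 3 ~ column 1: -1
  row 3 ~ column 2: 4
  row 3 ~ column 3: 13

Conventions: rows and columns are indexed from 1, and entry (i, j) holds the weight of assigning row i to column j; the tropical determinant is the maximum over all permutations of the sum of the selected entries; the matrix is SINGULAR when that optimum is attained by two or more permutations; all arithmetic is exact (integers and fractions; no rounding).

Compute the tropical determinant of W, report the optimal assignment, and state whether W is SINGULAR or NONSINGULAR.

σ = (1, 2, 3): (-3) + 0 + 13 = 10
σ = (1, 3, 2): (-3) + 12 + 4 = 13
σ = (2, 1, 3): 22 + 4 + 13 = 39
σ = (2, 3, 1): 22 + 12 + (-1) = 33
σ = (3, 1, 2): 8 + 4 + 4 = 16
σ = (3, 2, 1): 8 + 0 + (-1) = 7
Optimal value attained by: σ = (2, 1, 3).
Answer: det⊕(W) = 39; verdict: NONSINGULAR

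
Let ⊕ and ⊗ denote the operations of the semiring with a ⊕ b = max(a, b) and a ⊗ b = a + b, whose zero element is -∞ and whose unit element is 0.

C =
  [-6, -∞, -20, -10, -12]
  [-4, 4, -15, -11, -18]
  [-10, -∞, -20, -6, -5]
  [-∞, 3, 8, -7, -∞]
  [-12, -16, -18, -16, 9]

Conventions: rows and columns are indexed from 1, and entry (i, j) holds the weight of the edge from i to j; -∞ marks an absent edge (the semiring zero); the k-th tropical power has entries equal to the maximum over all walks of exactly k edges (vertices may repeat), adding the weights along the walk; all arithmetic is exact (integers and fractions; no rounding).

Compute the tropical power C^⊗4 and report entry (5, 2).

C^⊗2:
  [-12, -7, -2, -16, -3]
  [0, 8, -3, -7, -9]
  [-16, -3, 2, -13, 4]
  [-1, 7, 1, 2, 3]
  [-3, -7, -8, -7, 18]
C^⊗3:
  [-11, -3, -8, -8, 6]
  [4, 12, 1, -3, 0]
  [-7, 1, -5, -4, 13]
  [3, 11, 10, -4, 12]
  [6, 2, 1, 2, 27]
C^⊗4:
  [-6, 1, 0, -10, 15]
  [8, 16, 5, 1, 9]
  [1, 5, 4, -3, 22]
  [7, 15, 4, 4, 21]
  [15, 11, 10, 11, 36]
Key observation: the optimum is the walk 5->5->5->5->2, with weight 9 + 9 + 9 + (-16) = 11.
Optimal value attained by: walk 5->5->5->5->2.
Answer: (C^⊗4)[5][2] = 11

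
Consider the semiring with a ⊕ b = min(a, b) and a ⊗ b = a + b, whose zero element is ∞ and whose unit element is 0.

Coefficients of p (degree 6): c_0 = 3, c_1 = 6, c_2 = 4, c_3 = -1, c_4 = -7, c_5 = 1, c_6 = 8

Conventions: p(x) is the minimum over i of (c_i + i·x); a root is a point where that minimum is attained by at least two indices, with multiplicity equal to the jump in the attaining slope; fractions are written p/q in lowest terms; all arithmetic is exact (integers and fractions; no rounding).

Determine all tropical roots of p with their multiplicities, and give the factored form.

hull edge (i=0, c=3) to (i=4, c=-7): slope -5/2, span 4
hull edge (i=4, c=-7) to (i=6, c=8): slope 15/2, span 2
Factored form: p(x) = 8 ⊗ (x ⊕ (-15/2)) ⊗ (x ⊕ (-15/2)) ⊗ (x ⊕ 5/2) ⊗ (x ⊕ 5/2) ⊗ (x ⊕ 5/2) ⊗ (x ⊕ 5/2)
Answer: roots = -15/2 (mult 2), 5/2 (mult 4)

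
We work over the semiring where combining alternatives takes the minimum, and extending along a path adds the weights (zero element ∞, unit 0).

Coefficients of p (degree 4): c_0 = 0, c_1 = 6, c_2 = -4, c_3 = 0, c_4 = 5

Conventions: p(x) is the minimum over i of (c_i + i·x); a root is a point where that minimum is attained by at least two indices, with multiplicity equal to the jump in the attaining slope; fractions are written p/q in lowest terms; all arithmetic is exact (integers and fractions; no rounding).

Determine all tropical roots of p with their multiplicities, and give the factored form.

hull edge (i=0, c=0) to (i=2, c=-4): slope -2, span 2
hull edge (i=2, c=-4) to (i=3, c=0): slope 4, span 1
hull edge (i=3, c=0) to (i=4, c=5): slope 5, span 1
Factored form: p(x) = 5 ⊗ (x ⊕ (-5)) ⊗ (x ⊕ (-4)) ⊗ (x ⊕ 2) ⊗ (x ⊕ 2)
Answer: roots = -5 (mult 1), -4 (mult 1), 2 (mult 2)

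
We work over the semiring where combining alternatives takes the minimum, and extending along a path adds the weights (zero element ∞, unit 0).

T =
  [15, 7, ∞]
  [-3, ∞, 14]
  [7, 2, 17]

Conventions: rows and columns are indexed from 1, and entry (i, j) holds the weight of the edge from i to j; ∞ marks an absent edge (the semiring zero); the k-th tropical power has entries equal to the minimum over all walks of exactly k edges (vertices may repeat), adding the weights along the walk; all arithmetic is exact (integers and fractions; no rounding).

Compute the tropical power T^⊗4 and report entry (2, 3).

T^⊗2:
  [4, 22, 21]
  [12, 4, 31]
  [-1, 14, 16]
T^⊗3:
  [19, 11, 36]
  [1, 19, 18]
  [11, 6, 28]
T^⊗4:
  [8, 26, 25]
  [16, 8, 33]
  [3, 18, 20]
Key observation: the optimum is the walk 2->1->1->2->3, with weight (-3) + 15 + 7 + 14 = 33.
Optimal value attained by: walk 2->1->1->2->3.
Answer: (T^⊗4)[2][3] = 33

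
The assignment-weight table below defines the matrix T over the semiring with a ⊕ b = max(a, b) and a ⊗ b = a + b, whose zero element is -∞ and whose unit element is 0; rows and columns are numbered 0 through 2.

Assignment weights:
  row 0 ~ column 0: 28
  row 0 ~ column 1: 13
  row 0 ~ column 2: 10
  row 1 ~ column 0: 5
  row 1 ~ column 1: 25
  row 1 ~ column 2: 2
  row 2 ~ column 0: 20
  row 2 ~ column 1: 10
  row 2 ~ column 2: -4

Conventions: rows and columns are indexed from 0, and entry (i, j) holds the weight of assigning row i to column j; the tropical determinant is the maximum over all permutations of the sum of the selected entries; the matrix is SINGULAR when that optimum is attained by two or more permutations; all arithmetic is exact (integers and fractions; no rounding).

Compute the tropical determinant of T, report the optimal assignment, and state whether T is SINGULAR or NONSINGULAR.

σ = (0, 1, 2): 28 + 25 + (-4) = 49
σ = (0, 2, 1): 28 + 2 + 10 = 40
σ = (1, 0, 2): 13 + 5 + (-4) = 14
σ = (1, 2, 0): 13 + 2 + 20 = 35
σ = (2, 0, 1): 10 + 5 + 10 = 25
σ = (2, 1, 0): 10 + 25 + 20 = 55
Optimal value attained by: σ = (2, 1, 0).
Answer: det⊕(T) = 55; verdict: NONSINGULAR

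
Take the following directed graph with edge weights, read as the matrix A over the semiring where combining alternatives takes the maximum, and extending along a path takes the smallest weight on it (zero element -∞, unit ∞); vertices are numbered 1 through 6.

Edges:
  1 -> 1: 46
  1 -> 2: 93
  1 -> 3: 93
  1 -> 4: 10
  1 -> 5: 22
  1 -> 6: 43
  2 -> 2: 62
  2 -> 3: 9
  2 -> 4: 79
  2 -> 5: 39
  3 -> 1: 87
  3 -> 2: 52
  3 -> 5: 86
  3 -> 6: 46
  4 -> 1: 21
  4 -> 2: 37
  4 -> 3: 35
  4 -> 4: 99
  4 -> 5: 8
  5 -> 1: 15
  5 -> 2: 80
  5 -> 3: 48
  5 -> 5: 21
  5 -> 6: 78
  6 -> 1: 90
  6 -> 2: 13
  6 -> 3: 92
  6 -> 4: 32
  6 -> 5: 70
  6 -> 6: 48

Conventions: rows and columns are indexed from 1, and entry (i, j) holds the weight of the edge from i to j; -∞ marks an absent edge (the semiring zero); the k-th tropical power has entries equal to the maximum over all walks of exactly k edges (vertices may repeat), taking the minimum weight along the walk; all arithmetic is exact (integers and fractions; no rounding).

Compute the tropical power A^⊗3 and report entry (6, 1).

A^⊗2:
  [87, 62, 46, 79, 86, 46]
  [21, 62, 39, 79, 39, 39]
  [46, 87, 87, 52, 46, 78]
  [35, 37, 35, 99, 37, 35]
  [78, 62, 78, 79, 70, 48]
  [87, 90, 90, 32, 86, 70]
A^⊗3:
  [46, 87, 87, 79, 46, 78]
  [39, 62, 39, 79, 39, 39]
  [87, 62, 78, 79, 86, 48]
  [35, 37, 37, 99, 37, 37]
  [78, 78, 78, 79, 78, 70]
  [87, 87, 87, 79, 86, 78]
Key observation: the optimum is the walk 6->1->3->1, with weight 90 min 93 min 87 = 87.
Optimal value attained by: walk 6->1->3->1.
Answer: (A^⊗3)[6][1] = 87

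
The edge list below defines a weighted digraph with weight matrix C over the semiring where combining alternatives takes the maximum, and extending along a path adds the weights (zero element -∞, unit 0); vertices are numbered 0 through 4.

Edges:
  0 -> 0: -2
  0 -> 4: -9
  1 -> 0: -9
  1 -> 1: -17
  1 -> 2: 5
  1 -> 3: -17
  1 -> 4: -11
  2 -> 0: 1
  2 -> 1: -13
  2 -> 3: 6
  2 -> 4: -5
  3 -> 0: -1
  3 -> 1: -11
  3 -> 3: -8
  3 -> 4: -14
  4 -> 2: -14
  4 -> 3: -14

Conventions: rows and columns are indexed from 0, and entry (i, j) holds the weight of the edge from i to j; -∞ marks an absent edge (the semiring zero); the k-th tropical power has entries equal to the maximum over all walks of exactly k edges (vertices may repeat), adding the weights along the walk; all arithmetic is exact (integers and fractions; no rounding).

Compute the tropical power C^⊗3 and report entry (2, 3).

C^⊗2:
  [-4, -∞, -23, -23, -11]
  [6, -8, -12, 11, 0]
  [5, -5, -8, -2, -8]
  [-3, -19, -6, -16, -10]
  [-13, -25, -∞, -8, -19]
C^⊗3:
  [-6, -34, -25, -17, -13]
  [10, 0, -3, 3, -3]
  [3, -13, 0, -2, -4]
  [-5, -19, -14, 0, -11]
  [-9, -19, -20, -16, -22]
Key observation: the optimum is the walk 2->1->2->3, with weight (-13) + 5 + 6 = -2.
Optimal value attained by: walk 2->1->2->3.
Answer: (C^⊗3)[2][3] = -2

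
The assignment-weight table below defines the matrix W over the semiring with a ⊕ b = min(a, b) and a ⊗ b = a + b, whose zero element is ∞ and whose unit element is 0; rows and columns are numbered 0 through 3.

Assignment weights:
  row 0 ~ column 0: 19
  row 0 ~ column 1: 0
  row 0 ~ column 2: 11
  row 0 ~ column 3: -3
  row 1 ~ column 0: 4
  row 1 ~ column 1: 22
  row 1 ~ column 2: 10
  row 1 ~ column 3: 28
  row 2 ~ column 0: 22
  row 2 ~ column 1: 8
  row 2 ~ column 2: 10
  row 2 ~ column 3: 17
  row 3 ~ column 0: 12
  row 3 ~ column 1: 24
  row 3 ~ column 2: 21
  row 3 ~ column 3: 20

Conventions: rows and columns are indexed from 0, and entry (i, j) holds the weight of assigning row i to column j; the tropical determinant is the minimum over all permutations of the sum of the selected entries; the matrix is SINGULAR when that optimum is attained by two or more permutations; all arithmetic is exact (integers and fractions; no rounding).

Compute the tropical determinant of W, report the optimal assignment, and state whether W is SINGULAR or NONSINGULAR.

σ = (0, 1, 2, 3): 19 + 22 + 10 + 20 = 71
σ = (0, 1, 3, 2): 19 + 22 + 17 + 21 = 79
σ = (0, 2, 1, 3): 19 + 10 + 8 + 20 = 57
σ = (0, 2, 3, 1): 19 + 10 + 17 + 24 = 70
σ = (0, 3, 1, 2): 19 + 28 + 8 + 21 = 76
σ = (0, 3, 2, 1): 19 + 28 + 10 + 24 = 81
σ = (1, 0, 2, 3): 0 + 4 + 10 + 20 = 34
σ = (1, 0, 3, 2): 0 + 4 + 17 + 21 = 42
σ = (1, 2, 0, 3): 0 + 10 + 22 + 20 = 52
σ = (1, 2, 3, 0): 0 + 10 + 17 + 12 = 39
σ = (1, 3, 0, 2): 0 + 28 + 22 + 21 = 71
σ = (1, 3, 2, 0): 0 + 28 + 10 + 12 = 50
σ = (2, 0, 1, 3): 11 + 4 + 8 + 20 = 43
σ = (2, 0, 3, 1): 11 + 4 + 17 + 24 = 56
σ = (2, 1, 0, 3): 11 + 22 + 22 + 20 = 75
σ = (2, 1, 3, 0): 11 + 22 + 17 + 12 = 62
σ = (2, 3, 0, 1): 11 + 28 + 22 + 24 = 85
σ = (2, 3, 1, 0): 11 + 28 + 8 + 12 = 59
σ = (3, 0, 1, 2): (-3) + 4 + 8 + 21 = 30
σ = (3, 0, 2, 1): (-3) + 4 + 10 + 24 = 35
σ = (3, 1, 0, 2): (-3) + 22 + 22 + 21 = 62
σ = (3, 1, 2, 0): (-3) + 22 + 10 + 12 = 41
σ = (3, 2, 0, 1): (-3) + 10 + 22 + 24 = 53
σ = (3, 2, 1, 0): (-3) + 10 + 8 + 12 = 27
Optimal value attained by: σ = (3, 2, 1, 0).
Answer: det⊕(W) = 27; verdict: NONSINGULAR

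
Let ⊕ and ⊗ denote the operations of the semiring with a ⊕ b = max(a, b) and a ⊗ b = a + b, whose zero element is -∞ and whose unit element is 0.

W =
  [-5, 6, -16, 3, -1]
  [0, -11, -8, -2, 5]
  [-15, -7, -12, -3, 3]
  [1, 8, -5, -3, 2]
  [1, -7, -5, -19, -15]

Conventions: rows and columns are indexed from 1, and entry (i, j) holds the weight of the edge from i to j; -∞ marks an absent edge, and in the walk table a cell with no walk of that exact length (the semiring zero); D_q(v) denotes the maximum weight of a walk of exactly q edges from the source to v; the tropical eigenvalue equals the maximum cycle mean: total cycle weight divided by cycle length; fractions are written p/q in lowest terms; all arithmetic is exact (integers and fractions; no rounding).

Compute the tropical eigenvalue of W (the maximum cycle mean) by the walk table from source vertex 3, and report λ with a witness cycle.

q=0: [-∞, -∞, 0, -∞, -∞]
q=1: [-15, -7, -12, -3, 3]
q=2: [4, 5, -2, -6, -1]
q=3: [5, 10, -3, 7, 10]
q=4: [11, 15, 5, 8, 15]
q=5: [16, 17, 10, 14, 20]
Optimal cycle mean attained by: cycle 1->4->2->5->1, total 3 + 8 + 5 + 1, length 4.
Answer: λ = 17/4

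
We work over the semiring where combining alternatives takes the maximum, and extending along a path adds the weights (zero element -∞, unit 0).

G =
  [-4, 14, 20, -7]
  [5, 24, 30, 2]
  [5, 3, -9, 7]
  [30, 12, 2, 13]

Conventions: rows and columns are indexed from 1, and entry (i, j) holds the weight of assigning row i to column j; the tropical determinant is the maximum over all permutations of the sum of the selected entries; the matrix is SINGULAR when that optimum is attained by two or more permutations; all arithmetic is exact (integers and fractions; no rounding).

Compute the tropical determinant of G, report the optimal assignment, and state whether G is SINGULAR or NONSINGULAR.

σ = (1, 2, 3, 4): (-4) + 24 + (-9) + 13 = 24
σ = (1, 2, 4, 3): (-4) + 24 + 7 + 2 = 29
σ = (1, 3, 2, 4): (-4) + 30 + 3 + 13 = 42
σ = (1, 3, 4, 2): (-4) + 30 + 7 + 12 = 45
σ = (1, 4, 2, 3): (-4) + 2 + 3 + 2 = 3
σ = (1, 4, 3, 2): (-4) + 2 + (-9) + 12 = 1
σ = (2, 1, 3, 4): 14 + 5 + (-9) + 13 = 23
σ = (2, 1, 4, 3): 14 + 5 + 7 + 2 = 28
σ = (2, 3, 1, 4): 14 + 30 + 5 + 13 = 62
σ = (2, 3, 4, 1): 14 + 30 + 7 + 30 = 81
σ = (2, 4, 1, 3): 14 + 2 + 5 + 2 = 23
σ = (2, 4, 3, 1): 14 + 2 + (-9) + 30 = 37
σ = (3, 1, 2, 4): 20 + 5 + 3 + 13 = 41
σ = (3, 1, 4, 2): 20 + 5 + 7 + 12 = 44
σ = (3, 2, 1, 4): 20 + 24 + 5 + 13 = 62
σ = (3, 2, 4, 1): 20 + 24 + 7 + 30 = 81
σ = (3, 4, 1, 2): 20 + 2 + 5 + 12 = 39
σ = (3, 4, 2, 1): 20 + 2 + 3 + 30 = 55
σ = (4, 1, 2, 3): (-7) + 5 + 3 + 2 = 3
σ = (4, 1, 3, 2): (-7) + 5 + (-9) + 12 = 1
σ = (4, 2, 1, 3): (-7) + 24 + 5 + 2 = 24
σ = (4, 2, 3, 1): (-7) + 24 + (-9) + 30 = 38
σ = (4, 3, 1, 2): (-7) + 30 + 5 + 12 = 40
σ = (4, 3, 2, 1): (-7) + 30 + 3 + 30 = 56
Optimal value attained by: σ = (2, 3, 4, 1).
Answer: det⊕(G) = 81; verdict: SINGULAR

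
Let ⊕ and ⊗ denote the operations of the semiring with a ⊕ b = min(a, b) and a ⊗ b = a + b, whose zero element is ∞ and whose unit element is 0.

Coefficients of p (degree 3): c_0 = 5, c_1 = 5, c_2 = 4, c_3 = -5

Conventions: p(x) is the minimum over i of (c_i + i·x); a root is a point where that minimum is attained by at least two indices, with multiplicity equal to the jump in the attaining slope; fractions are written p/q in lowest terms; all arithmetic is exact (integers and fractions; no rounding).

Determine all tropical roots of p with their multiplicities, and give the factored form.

hull edge (i=0, c=5) to (i=3, c=-5): slope -10/3, span 3
Factored form: p(x) = -5 ⊗ (x ⊕ 10/3) ⊗ (x ⊕ 10/3) ⊗ (x ⊕ 10/3)
Answer: roots = 10/3 (mult 3)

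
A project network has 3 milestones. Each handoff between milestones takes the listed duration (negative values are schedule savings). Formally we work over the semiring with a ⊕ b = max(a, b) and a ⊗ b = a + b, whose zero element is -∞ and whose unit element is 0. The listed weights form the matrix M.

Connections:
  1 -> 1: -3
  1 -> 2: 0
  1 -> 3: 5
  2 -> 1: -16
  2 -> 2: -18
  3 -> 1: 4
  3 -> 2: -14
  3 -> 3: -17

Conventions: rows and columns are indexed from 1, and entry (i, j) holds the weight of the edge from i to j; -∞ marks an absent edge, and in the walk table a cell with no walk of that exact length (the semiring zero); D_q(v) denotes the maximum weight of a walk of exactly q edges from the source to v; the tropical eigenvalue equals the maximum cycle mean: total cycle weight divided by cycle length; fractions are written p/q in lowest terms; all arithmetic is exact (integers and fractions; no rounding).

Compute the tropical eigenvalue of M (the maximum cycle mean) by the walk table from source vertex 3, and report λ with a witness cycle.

q=0: [-∞, -∞, 0]
q=1: [4, -14, -17]
q=2: [1, 4, 9]
q=3: [13, 1, 6]
Optimal cycle mean attained by: cycle 1->3->1, total 5 + 4, length 2.
Answer: λ = 9/2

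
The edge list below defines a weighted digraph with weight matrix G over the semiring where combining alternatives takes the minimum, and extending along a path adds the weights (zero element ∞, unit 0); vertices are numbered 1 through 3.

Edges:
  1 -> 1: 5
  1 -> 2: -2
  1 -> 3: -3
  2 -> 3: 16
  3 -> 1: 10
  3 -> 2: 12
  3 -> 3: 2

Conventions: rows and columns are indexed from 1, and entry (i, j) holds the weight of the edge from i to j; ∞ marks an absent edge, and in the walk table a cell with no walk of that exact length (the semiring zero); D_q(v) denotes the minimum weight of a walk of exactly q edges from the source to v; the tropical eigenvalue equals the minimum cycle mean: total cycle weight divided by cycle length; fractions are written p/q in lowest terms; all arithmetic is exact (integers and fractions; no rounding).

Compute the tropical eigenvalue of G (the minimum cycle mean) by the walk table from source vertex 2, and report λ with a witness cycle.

q=0: [∞, 0, ∞]
q=1: [∞, ∞, 16]
q=2: [26, 28, 18]
q=3: [28, 24, 20]
Optimal cycle mean attained by: cycle 3->3, total 2, length 1.
Answer: λ = 2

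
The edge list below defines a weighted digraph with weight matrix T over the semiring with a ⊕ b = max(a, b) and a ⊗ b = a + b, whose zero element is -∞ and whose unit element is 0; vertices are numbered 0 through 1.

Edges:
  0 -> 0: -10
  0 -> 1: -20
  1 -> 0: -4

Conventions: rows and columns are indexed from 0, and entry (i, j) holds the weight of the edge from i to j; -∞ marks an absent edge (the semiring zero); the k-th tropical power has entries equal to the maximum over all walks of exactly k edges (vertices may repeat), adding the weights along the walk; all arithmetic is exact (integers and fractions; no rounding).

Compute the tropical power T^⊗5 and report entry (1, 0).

T^⊗2:
  [-20, -30]
  [-14, -24]
T^⊗3:
  [-30, -40]
  [-24, -34]
T^⊗4:
  [-40, -50]
  [-34, -44]
T^⊗5:
  [-50, -60]
  [-44, -54]
Key observation: the optimum is the walk 1->0->0->0->0->0, with weight (-4) + (-10) + (-10) + (-10) + (-10) = -44.
Optimal value attained by: walk 1->0->0->0->0->0.
Answer: (T^⊗5)[1][0] = -44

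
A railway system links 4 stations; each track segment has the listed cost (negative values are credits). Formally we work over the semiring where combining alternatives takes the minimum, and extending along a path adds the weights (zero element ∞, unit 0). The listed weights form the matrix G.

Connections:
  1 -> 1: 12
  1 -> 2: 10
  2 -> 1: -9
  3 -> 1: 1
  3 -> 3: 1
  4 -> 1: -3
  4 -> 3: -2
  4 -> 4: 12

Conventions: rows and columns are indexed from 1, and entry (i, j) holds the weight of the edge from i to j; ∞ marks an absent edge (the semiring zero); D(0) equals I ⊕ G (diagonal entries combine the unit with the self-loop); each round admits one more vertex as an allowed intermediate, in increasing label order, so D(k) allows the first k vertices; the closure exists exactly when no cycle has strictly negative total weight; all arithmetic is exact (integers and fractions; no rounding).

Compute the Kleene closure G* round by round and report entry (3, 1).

D(0):
  [0, 10, ∞, ∞]
  [-9, 0, ∞, ∞]
  [1, ∞, 0, ∞]
  [-3, ∞, -2, 0]
D(1):
  [0, 10, ∞, ∞]
  [-9, 0, ∞, ∞]
  [1, 11, 0, ∞]
  [-3, 7, -2, 0]
D(2):
  [0, 10, ∞, ∞]
  [-9, 0, ∞, ∞]
  [1, 11, 0, ∞]
  [-3, 7, -2, 0]
D(3):
  [0, 10, ∞, ∞]
  [-9, 0, ∞, ∞]
  [1, 11, 0, ∞]
  [-3, 7, -2, 0]
D(4):
  [0, 10, ∞, ∞]
  [-9, 0, ∞, ∞]
  [1, 11, 0, ∞]
  [-3, 7, -2, 0]
Answer: G*[3][1] = 1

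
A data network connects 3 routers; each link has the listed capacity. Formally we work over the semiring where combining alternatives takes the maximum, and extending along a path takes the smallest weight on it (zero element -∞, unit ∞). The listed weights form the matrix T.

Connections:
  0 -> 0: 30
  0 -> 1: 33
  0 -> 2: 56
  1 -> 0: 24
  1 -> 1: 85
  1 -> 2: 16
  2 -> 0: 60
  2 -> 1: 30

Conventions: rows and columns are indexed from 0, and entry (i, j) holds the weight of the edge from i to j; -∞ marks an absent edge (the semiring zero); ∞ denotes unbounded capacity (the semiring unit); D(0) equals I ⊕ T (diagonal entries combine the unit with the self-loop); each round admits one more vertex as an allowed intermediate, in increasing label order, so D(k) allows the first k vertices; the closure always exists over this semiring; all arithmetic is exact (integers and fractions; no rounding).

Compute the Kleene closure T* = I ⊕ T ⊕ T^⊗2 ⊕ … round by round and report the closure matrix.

D(0):
  [∞, 33, 56]
  [24, ∞, 16]
  [60, 30, ∞]
D(1):
  [∞, 33, 56]
  [24, ∞, 24]
  [60, 33, ∞]
D(2):
  [∞, 33, 56]
  [24, ∞, 24]
  [60, 33, ∞]
D(3):
  [∞, 33, 56]
  [24, ∞, 24]
  [60, 33, ∞]
Answer: T* = [[∞, 33, 56], [24, ∞, 24], [60, 33, ∞]]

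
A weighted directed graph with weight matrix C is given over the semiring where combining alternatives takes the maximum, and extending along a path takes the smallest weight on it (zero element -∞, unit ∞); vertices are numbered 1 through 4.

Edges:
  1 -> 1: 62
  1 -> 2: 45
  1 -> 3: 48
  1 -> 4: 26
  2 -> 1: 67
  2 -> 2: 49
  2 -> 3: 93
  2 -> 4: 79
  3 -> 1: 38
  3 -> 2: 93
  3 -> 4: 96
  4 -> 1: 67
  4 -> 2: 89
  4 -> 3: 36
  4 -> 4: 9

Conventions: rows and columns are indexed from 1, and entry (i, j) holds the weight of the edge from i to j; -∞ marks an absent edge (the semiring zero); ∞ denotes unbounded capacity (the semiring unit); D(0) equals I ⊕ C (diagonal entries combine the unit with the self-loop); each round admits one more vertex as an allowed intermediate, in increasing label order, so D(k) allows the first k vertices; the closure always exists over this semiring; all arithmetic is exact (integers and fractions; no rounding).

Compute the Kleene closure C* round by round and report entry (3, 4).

D(0):
  [∞, 45, 48, 26]
  [67, ∞, 93, 79]
  [38, 93, ∞, 96]
  [67, 89, 36, ∞]
D(1):
  [∞, 45, 48, 26]
  [67, ∞, 93, 79]
  [38, 93, ∞, 96]
  [67, 89, 48, ∞]
D(2):
  [∞, 45, 48, 45]
  [67, ∞, 93, 79]
  [67, 93, ∞, 96]
  [67, 89, 89, ∞]
D(3):
  [∞, 48, 48, 48]
  [67, ∞, 93, 93]
  [67, 93, ∞, 96]
  [67, 89, 89, ∞]
D(4):
  [∞, 48, 48, 48]
  [67, ∞, 93, 93]
  [67, 93, ∞, 96]
  [67, 89, 89, ∞]
Answer: C*[3][4] = 96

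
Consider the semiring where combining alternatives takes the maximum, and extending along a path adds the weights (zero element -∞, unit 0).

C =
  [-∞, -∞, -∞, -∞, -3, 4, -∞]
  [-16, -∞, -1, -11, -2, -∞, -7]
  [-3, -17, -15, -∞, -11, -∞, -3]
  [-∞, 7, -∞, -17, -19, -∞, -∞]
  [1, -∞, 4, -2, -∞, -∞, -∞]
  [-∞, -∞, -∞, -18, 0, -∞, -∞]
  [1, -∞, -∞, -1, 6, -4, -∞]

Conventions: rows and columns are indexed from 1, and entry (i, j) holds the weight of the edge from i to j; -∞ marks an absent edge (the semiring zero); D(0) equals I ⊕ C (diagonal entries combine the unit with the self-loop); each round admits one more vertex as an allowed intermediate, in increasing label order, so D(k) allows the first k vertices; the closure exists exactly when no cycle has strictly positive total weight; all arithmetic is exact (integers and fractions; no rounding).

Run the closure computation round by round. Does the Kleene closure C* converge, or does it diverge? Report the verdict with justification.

D(0):
  [0, -∞, -∞, -∞, -3, 4, -∞]
  [-16, 0, -1, -11, -2, -∞, -7]
  [-3, -17, 0, -∞, -11, -∞, -3]
  [-∞, 7, -∞, 0, -19, -∞, -∞]
  [1, -∞, 4, -2, 0, -∞, -∞]
  [-∞, -∞, -∞, -18, 0, 0, -∞]
  [1, -∞, -∞, -1, 6, -4, 0]
D(1):
  [0, -∞, -∞, -∞, -3, 4, -∞]
  [-16, 0, -1, -11, -2, -12, -7]
  [-3, -17, 0, -∞, -6, 1, -3]
  [-∞, 7, -∞, 0, -19, -∞, -∞]
  [1, -∞, 4, -2, 0, 5, -∞]
  [-∞, -∞, -∞, -18, 0, 0, -∞]
  [1, -∞, -∞, -1, 6, 5, 0]
D(2):
  [0, -∞, -∞, -∞, -3, 4, -∞]
  [-16, 0, -1, -11, -2, -12, -7]
  [-3, -17, 0, -28, -6, 1, -3]
  [-9, 7, 6, 0, 5, -5, 0]
  [1, -∞, 4, -2, 0, 5, -∞]
  [-∞, -∞, -∞, -18, 0, 0, -∞]
  [1, -∞, -∞, -1, 6, 5, 0]
D(3):
  [0, -∞, -∞, -∞, -3, 4, -∞]
  [-4, 0, -1, -11, -2, 0, -4]
  [-3, -17, 0, -28, -6, 1, -3]
  [3, 7, 6, 0, 5, 7, 3]
  [1, -13, 4, -2, 0, 5, 1]
  [-∞, -∞, -∞, -18, 0, 0, -∞]
  [1, -∞, -∞, -1, 6, 5, 0]
Detection: at round 4, diagonal entry (5, 5) turns strictly positive.
Key observation: the cycle 5->4->2->5 has total weight (-2) + 7 + (-2), which is strictly positive.
Answer: DIVERGES — positive cycle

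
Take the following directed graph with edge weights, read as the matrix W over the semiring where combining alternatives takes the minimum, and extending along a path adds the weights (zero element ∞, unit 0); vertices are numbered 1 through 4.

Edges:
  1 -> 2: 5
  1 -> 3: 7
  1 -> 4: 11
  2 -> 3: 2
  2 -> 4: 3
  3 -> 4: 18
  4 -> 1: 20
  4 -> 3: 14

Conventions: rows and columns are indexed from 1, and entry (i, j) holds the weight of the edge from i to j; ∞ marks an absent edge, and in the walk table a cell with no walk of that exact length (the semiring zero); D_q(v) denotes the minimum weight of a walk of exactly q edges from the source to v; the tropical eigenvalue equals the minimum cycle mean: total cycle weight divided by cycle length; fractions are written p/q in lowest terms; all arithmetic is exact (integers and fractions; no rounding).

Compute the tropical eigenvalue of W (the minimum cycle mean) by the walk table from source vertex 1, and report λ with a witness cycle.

q=0: [0, ∞, ∞, ∞]
q=1: [∞, 5, 7, 11]
q=2: [31, ∞, 7, 8]
q=3: [28, 36, 22, 25]
q=4: [45, 33, 35, 39]
Optimal cycle mean attained by: cycle 1->2->4->1, total 5 + 3 + 20, length 3.
Answer: λ = 28/3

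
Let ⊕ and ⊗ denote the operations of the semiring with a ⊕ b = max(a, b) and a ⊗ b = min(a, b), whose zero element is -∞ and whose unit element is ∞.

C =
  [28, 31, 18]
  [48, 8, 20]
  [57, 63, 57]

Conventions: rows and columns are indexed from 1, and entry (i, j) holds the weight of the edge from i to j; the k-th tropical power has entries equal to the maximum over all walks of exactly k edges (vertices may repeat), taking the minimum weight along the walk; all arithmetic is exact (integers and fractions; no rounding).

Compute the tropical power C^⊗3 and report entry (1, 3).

C^⊗2:
  [31, 28, 20]
  [28, 31, 20]
  [57, 57, 57]
C^⊗3:
  [28, 31, 20]
  [31, 28, 20]
  [57, 57, 57]
Key observation: the optimum is the walk 1->1->2->3, with weight 28 min 31 min 20 = 20.
Optimal value attained by: walk 1->1->2->3.
Answer: (C^⊗3)[1][3] = 20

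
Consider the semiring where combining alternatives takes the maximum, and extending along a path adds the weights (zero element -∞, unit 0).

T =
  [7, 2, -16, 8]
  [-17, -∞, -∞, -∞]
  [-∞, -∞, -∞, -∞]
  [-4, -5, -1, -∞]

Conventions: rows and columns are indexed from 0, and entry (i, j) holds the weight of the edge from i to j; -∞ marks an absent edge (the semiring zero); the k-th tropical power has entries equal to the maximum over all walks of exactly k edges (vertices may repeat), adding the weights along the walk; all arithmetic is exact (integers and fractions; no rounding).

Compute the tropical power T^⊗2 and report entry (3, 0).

T^⊗2:
  [14, 9, 7, 15]
  [-10, -15, -33, -9]
  [-∞, -∞, -∞, -∞]
  [3, -2, -20, 4]
Key observation: the optimum is the walk 3->0->0, with weight (-4) + 7 = 3.
Optimal value attained by: walk 3->0->0.
Answer: (T^⊗2)[3][0] = 3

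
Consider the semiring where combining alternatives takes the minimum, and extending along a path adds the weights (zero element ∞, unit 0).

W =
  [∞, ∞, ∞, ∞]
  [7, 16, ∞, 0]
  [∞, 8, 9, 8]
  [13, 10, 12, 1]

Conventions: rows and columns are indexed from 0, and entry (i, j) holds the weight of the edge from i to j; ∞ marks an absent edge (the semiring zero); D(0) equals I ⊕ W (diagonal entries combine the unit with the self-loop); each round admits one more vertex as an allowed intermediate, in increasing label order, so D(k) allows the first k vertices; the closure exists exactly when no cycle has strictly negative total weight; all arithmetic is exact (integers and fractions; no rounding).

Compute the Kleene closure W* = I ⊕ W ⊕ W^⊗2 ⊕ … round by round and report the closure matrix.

D(0):
  [0, ∞, ∞, ∞]
  [7, 0, ∞, 0]
  [∞, 8, 0, 8]
  [13, 10, 12, 0]
D(1):
  [0, ∞, ∞, ∞]
  [7, 0, ∞, 0]
  [∞, 8, 0, 8]
  [13, 10, 12, 0]
D(2):
  [0, ∞, ∞, ∞]
  [7, 0, ∞, 0]
  [15, 8, 0, 8]
  [13, 10, 12, 0]
D(3):
  [0, ∞, ∞, ∞]
  [7, 0, ∞, 0]
  [15, 8, 0, 8]
  [13, 10, 12, 0]
D(4):
  [0, ∞, ∞, ∞]
  [7, 0, 12, 0]
  [15, 8, 0, 8]
  [13, 10, 12, 0]
Answer: W* = [[0, ∞, ∞, ∞], [7, 0, 12, 0], [15, 8, 0, 8], [13, 10, 12, 0]]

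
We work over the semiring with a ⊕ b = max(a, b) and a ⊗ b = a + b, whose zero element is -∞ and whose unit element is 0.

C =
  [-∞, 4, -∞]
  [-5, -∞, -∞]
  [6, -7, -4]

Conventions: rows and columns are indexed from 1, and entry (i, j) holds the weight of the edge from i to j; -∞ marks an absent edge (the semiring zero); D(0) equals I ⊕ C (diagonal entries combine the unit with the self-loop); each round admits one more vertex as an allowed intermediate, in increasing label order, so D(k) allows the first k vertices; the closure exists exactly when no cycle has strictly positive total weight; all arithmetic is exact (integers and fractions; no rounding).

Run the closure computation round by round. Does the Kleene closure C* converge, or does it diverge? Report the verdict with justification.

D(0):
  [0, 4, -∞]
  [-5, 0, -∞]
  [6, -7, 0]
D(1):
  [0, 4, -∞]
  [-5, 0, -∞]
  [6, 10, 0]
D(2):
  [0, 4, -∞]
  [-5, 0, -∞]
  [6, 10, 0]
D(3):
  [0, 4, -∞]
  [-5, 0, -∞]
  [6, 10, 0]
Key observation: every diagonal entry stays at the unit through all rounds, so no improving cycle exists.
Answer: CONVERGES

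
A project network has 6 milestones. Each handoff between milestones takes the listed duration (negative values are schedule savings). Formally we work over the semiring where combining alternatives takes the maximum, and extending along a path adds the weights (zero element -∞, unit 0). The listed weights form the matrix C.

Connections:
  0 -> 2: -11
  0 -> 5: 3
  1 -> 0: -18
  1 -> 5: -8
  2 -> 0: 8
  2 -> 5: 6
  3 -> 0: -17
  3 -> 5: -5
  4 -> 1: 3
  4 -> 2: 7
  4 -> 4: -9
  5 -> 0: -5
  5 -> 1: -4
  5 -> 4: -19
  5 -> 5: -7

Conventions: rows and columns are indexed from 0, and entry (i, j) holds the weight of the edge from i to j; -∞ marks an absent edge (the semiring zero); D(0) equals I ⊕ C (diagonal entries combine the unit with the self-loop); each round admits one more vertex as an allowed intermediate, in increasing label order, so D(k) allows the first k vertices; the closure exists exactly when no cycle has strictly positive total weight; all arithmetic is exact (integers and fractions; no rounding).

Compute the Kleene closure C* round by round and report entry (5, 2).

D(0):
  [0, -∞, -11, -∞, -∞, 3]
  [-18, 0, -∞, -∞, -∞, -8]
  [8, -∞, 0, -∞, -∞, 6]
  [-17, -∞, -∞, 0, -∞, -5]
  [-∞, 3, 7, -∞, 0, -∞]
  [-5, -4, -∞, -∞, -19, 0]
D(1):
  [0, -∞, -11, -∞, -∞, 3]
  [-18, 0, -29, -∞, -∞, -8]
  [8, -∞, 0, -∞, -∞, 11]
  [-17, -∞, -28, 0, -∞, -5]
  [-∞, 3, 7, -∞, 0, -∞]
  [-5, -4, -16, -∞, -19, 0]
D(2):
  [0, -∞, -11, -∞, -∞, 3]
  [-18, 0, -29, -∞, -∞, -8]
  [8, -∞, 0, -∞, -∞, 11]
  [-17, -∞, -28, 0, -∞, -5]
  [-15, 3, 7, -∞, 0, -5]
  [-5, -4, -16, -∞, -19, 0]
D(3):
  [0, -∞, -11, -∞, -∞, 3]
  [-18, 0, -29, -∞, -∞, -8]
  [8, -∞, 0, -∞, -∞, 11]
  [-17, -∞, -28, 0, -∞, -5]
  [15, 3, 7, -∞, 0, 18]
  [-5, -4, -16, -∞, -19, 0]
D(4):
  [0, -∞, -11, -∞, -∞, 3]
  [-18, 0, -29, -∞, -∞, -8]
  [8, -∞, 0, -∞, -∞, 11]
  [-17, -∞, -28, 0, -∞, -5]
  [15, 3, 7, -∞, 0, 18]
  [-5, -4, -16, -∞, -19, 0]
D(5):
  [0, -∞, -11, -∞, -∞, 3]
  [-18, 0, -29, -∞, -∞, -8]
  [8, -∞, 0, -∞, -∞, 11]
  [-17, -∞, -28, 0, -∞, -5]
  [15, 3, 7, -∞, 0, 18]
  [-4, -4, -12, -∞, -19, 0]
D(6):
  [0, -1, -9, -∞, -16, 3]
  [-12, 0, -20, -∞, -27, -8]
  [8, 7, 0, -∞, -8, 11]
  [-9, -9, -17, 0, -24, -5]
  [15, 14, 7, -∞, 0, 18]
  [-4, -4, -12, -∞, -19, 0]
Answer: C*[5][2] = -12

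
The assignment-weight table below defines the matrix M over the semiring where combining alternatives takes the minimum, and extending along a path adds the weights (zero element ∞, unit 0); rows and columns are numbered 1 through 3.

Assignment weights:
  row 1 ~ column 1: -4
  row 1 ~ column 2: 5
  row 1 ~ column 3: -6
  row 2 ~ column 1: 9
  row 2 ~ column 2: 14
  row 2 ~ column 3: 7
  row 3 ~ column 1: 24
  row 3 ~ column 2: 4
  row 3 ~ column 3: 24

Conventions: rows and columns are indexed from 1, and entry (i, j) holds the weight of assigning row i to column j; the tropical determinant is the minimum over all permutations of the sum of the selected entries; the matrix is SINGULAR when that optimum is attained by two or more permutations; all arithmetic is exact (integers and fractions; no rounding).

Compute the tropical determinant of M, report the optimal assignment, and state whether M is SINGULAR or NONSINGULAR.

σ = (1, 2, 3): (-4) + 14 + 24 = 34
σ = (1, 3, 2): (-4) + 7 + 4 = 7
σ = (2, 1, 3): 5 + 9 + 24 = 38
σ = (2, 3, 1): 5 + 7 + 24 = 36
σ = (3, 1, 2): (-6) + 9 + 4 = 7
σ = (3, 2, 1): (-6) + 14 + 24 = 32
Optimal value attained by: σ = (1, 3, 2).
Answer: det⊕(M) = 7; verdict: SINGULAR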